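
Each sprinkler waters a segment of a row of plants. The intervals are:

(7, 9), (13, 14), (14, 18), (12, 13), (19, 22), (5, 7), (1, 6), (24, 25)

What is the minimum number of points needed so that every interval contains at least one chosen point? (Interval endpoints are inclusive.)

6

Process intervals by earliest right end; each time one isn't hit yet, stab at its right endpoint.
Sorted: [1,6] [5,7] [7,9] [12,13] [13,14] [14,18] [19,22] [24,25]
{[1,6],[5,7]} hit by 6; {[7,9]} hit by 9; {[12,13],[13,14]} hit by 13; {[14,18]} hit by 18; {[19,22]} hit by 22; {[24,25]} hit by 25.
Points: 6, 9, 13, 18, 22, 25 (6 total).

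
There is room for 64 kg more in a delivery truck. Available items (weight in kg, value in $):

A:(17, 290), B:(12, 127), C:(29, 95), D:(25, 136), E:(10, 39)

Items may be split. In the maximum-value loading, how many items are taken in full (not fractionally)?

Sort by value per unit weight and fill in that order.
Ratios (sorted): A 17.06, B 10.58, D 5.44, E 3.90, C 3.28
take A (17 @ 290); take B (12 @ 127); take D (25 @ 136); take E (10 @ 39). Capacity used 64/64.
4 item(s) taken whole.

4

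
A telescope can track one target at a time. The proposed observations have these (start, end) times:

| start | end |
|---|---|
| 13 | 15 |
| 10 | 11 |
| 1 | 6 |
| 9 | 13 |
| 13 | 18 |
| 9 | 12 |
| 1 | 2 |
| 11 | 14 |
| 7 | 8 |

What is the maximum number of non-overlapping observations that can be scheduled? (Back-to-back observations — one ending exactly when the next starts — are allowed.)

4

Sorted by end: (1,2)  (1,6)  (7,8)  (10,11)  (9,12)  (9,13)  (11,14)  (13,15)  (13,18)
take (1,2); skip (1,6); take (7,8); take (10,11); take (11,14).
Selected 4 observations.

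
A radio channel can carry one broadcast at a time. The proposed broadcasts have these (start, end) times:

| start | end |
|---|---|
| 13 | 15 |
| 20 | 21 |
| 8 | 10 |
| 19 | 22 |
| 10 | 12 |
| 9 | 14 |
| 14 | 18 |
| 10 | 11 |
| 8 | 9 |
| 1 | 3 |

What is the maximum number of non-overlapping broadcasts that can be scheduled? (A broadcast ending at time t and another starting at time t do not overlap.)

5

Sorted by end: (1,3)  (8,9)  (8,10)  (10,11)  (10,12)  (9,14)  (13,15)  (14,18)  (20,21)  (19,22)
take (1,3); take (8,9); take (10,11); take (13,15); take (20,21); skip (19,22).
Selected 5 broadcasts.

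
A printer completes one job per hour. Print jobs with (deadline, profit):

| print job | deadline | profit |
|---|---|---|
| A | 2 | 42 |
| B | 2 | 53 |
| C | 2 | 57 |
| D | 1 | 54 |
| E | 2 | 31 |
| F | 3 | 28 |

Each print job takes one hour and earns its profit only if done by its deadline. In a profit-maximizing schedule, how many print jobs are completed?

Sort by profit descending; place each in the latest free slot ≤ its deadline.
By profit: C(d2,57), D(d1,54), B(d2,53), A(d2,42), E(d2,31), F(d3,28)
C→slot 2; D→slot 1; B skipped; A skipped; E skipped; F→slot 3.
3 of 6 scheduled.

3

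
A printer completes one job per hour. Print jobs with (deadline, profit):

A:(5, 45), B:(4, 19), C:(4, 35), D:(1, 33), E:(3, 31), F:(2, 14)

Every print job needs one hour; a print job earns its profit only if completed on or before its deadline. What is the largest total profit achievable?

Take jobs in profit order; each goes to the latest open slot no later than its deadline.
Profit order: A=45 C=35 D=33 E=31 B=19 F=14
Assign: A→slot 5, C→slot 4, D→slot 1, E→slot 3, B→slot 2, F skipped.
Slots: [1:D] [2:B] [3:E] [4:C] [5:A]
Profit = 33 + 19 + 31 + 35 + 45 = 163

163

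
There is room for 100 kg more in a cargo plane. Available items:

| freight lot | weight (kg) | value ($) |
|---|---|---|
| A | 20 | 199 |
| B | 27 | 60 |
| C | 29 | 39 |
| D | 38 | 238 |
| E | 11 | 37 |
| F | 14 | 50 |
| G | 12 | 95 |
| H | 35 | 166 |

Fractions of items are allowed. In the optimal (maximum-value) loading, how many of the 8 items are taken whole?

3

Sort by value per unit weight and fill in that order.
Ratios (sorted): A 9.95, G 7.92, D 6.26, H 4.74, F 3.57, E 3.36, B 2.22, C 1.34
take A (20 @ 199); take G (12 @ 95); take D (38 @ 238); take 30/35 of H → 142.29. Capacity used 100/100.
3 item(s) taken whole; one partial (take 30/35 of H).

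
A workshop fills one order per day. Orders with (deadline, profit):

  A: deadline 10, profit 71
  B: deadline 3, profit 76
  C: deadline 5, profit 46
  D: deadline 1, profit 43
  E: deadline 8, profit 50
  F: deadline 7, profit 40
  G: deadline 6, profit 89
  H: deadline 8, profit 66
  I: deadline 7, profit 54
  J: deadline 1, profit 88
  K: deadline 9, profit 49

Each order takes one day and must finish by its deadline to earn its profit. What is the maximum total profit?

629

Profit order: G=89 J=88 B=76 A=71 H=66 I=54 E=50 K=49 C=46 D=43 F=40
Assign: G→slot 6, J→slot 1, B→slot 3, A→slot 10, H→slot 8, I→slot 7, E→slot 5, K→slot 9, C→slot 4, D skipped, F→slot 2.
Slots: [1:J] [2:F] [3:B] [4:C] [5:E] [6:G] [7:I] [8:H] [9:K] [10:A]
Profit = 88 + 40 + 76 + 46 + 50 + 89 + 54 + 66 + 49 + 71 = 629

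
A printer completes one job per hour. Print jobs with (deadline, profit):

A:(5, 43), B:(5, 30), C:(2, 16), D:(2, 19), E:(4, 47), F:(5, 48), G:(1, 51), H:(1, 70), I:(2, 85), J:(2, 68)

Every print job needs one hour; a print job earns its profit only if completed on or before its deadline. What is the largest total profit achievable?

Take jobs in profit order; each goes to the latest open slot no later than its deadline.
Profit order: I=85 H=70 J=68 G=51 F=48 E=47 A=43 B=30 D=19 C=16
Assign: I→slot 2, H→slot 1, J skipped, G skipped, F→slot 5, E→slot 4, A→slot 3, B skipped, D skipped, C skipped.
Slots: [1:H] [2:I] [3:A] [4:E] [5:F]
Profit = 70 + 85 + 43 + 47 + 48 = 293

293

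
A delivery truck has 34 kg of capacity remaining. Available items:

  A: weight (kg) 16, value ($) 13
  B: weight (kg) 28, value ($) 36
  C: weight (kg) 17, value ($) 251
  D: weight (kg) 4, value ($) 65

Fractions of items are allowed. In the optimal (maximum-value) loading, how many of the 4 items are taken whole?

2

Ratios (sorted): D 16.25, C 14.76, B 1.29, A 0.81
take D (4 @ 65); take C (17 @ 251); take 13/28 of B → 16.71. Capacity used 34/34.
2 item(s) taken whole; one partial (take 13/28 of B).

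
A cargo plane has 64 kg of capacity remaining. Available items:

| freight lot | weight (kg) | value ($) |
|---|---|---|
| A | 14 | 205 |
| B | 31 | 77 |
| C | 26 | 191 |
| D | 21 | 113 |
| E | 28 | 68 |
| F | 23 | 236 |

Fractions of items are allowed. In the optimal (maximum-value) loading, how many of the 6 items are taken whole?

3

Greedy by value/weight ratio, highest first.
Ratios (sorted): A 14.64, F 10.26, C 7.35, D 5.38, B 2.48, E 2.43
take A (14 @ 205); take F (23 @ 236); take C (26 @ 191); take 1/21 of D → 5.38. Capacity used 64/64.
3 item(s) taken whole; one partial (take 1/21 of D).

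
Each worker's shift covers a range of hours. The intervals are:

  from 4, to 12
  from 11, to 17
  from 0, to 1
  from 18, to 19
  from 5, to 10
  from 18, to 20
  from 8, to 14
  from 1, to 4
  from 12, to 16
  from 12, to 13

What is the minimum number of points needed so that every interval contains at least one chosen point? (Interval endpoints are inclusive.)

4

Sort by right endpoint; whenever an interval is uncovered, place a point at its right end.
By right end: [0,1]  [1,4]  [5,10]  [4,12]  [12,13]  [8,14]  [12,16]  [11,17]  [18,19]  [18,20]
[0,1] uncovered → point at 1; [5,10] uncovered → point at 10; [12,13] uncovered → point at 13; [18,19] uncovered → point at 19.
Points: 1, 10, 13, 19 (4 total).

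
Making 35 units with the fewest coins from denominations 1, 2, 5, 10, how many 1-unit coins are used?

Use the largest denomination that fits, subtract, and repeat.
35 − 3×10→5 − 1×5→0
Count of 1: 0

0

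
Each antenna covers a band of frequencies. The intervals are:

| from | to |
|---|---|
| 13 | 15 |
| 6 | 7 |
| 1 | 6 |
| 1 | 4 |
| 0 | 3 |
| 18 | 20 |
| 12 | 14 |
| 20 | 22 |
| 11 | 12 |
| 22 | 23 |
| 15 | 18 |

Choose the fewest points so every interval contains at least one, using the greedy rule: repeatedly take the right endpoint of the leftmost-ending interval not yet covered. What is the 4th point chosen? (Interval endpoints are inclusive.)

Process intervals by earliest right end; each time one isn't hit yet, stab at its right endpoint.
By right end: [0,3]  [1,4]  [1,6]  [6,7]  [11,12]  [12,14]  [13,15]  [15,18]  [18,20]  [20,22]  [22,23]
[0,3] uncovered → point at 3; [6,7] uncovered → point at 7; [11,12] uncovered → point at 12; [13,15] uncovered → point at 15; [18,20] uncovered → point at 20; [22,23] uncovered → point at 23.
Points: 3, 7, 12, 15, 20, 23 (6 total).

15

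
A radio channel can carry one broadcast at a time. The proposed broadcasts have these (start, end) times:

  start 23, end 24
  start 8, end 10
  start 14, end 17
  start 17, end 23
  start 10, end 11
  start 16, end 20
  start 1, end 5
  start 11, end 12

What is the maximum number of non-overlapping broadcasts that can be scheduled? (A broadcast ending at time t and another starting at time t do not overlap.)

7

Greedy by earliest finish: after sorting by end time, pick each interval compatible with the last pick.
Sorted by end: (1,5)  (8,10)  (10,11)  (11,12)  (14,17)  (16,20)  (17,23)  (23,24)
take (1,5); take (8,10); take (10,11); take (11,12); take (14,17); take (17,23); take (23,24).
Selected 7 broadcasts.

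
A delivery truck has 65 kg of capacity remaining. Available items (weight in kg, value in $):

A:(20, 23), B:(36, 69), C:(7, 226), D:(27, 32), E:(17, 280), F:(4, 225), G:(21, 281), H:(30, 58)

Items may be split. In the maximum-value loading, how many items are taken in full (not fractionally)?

Sort by value per unit weight and fill in that order.
Ratios (sorted): F 56.25, C 32.29, E 16.47, G 13.38, H 1.93, B 1.92, D 1.19, A 1.15
take F (4 @ 225); take C (7 @ 226); take E (17 @ 280); take G (21 @ 281); take 16/30 of H → 30.93. Capacity used 65/65.
4 item(s) taken whole; one partial (take 16/30 of H).

4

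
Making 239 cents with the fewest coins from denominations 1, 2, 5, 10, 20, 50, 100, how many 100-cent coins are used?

2

239 − 2×100→39 − 1×20→19 − 1×10→9 − 1×5→4 − 2×2→0
Count of 100: 2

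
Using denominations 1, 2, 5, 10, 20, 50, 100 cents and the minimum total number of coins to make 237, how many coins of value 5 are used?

237 − 2×100→37 − 1×20→17 − 1×10→7 − 1×5→2 − 1×2→0
Count of 5: 1

1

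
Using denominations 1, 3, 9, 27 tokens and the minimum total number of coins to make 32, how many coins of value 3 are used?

1

32 − 1×27→5 − 1×3→2 − 2×1→0
Count of 3: 1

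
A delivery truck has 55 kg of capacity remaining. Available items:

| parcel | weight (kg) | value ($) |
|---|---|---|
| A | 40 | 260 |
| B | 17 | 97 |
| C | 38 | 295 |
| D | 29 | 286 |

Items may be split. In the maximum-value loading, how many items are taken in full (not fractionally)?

Sort by value per unit weight and fill in that order.
Order: D (286/29=9.86) > C (295/38=7.76) > A (260/40=6.50) > B (97/17=5.71)
Fill: take D (29 @ 286) → take 26/38 of C → 201.84; 55/55 used.
1 item(s) taken whole; one partial (take 26/38 of C).

1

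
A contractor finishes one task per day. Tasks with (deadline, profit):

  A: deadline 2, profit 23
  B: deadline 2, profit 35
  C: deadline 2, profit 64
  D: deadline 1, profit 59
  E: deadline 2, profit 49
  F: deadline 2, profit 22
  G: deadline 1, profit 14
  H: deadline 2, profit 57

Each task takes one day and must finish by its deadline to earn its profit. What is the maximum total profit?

123

Take jobs in profit order; each goes to the latest open slot no later than its deadline.
By profit: C(d2,64), D(d1,59), H(d2,57), E(d2,49), B(d2,35), A(d2,23), F(d2,22), G(d1,14)
C→slot 2; D→slot 1; H skipped; E skipped; B skipped; A skipped; F skipped; G skipped.
Profit = 59 + 64 = 123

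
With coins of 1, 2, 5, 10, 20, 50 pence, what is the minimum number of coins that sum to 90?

Greedy: take as many of the largest coin as possible, then repeat with the remainder.
90 = 1×50 + 2×20
Total coins = 1 + 2 = 3

3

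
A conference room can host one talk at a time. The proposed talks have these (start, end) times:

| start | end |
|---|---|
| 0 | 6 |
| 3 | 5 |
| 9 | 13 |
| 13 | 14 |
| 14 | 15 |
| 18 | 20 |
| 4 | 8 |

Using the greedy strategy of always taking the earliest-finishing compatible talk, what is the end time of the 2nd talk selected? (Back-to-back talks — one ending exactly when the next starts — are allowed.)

13

By end time: (3,5), (0,6), (4,8), (9,13), (13,14), (14,15), (18,20).
Pick (3,5); next start ≥ 5 → (9,13); next start ≥ 13 → (13,14); next start ≥ 14 → (14,15); next start ≥ 15 → (18,20).
Selected: (3,5) (9,13) (13,14) (14,15) (18,20)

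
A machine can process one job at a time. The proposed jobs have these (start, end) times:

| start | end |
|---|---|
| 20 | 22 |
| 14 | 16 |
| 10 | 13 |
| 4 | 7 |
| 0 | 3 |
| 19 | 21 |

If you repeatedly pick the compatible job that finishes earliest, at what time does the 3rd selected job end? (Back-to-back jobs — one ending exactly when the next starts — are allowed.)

By end time: (0,3), (4,7), (10,13), (14,16), (19,21), (20,22).
Pick (0,3); next start ≥ 3 → (4,7); next start ≥ 7 → (10,13); next start ≥ 13 → (14,16); next start ≥ 16 → (19,21).
Selected: (0,3) (4,7) (10,13) (14,16) (19,21)

13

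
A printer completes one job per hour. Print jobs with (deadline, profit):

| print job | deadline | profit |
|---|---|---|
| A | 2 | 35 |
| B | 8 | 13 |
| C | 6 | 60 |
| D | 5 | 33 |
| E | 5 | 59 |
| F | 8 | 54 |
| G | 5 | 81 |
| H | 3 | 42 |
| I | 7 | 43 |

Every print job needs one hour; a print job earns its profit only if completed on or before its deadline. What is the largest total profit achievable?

Sort by profit descending; place each in the latest free slot ≤ its deadline.
By profit: G(d5,81), C(d6,60), E(d5,59), F(d8,54), I(d7,43), H(d3,42), A(d2,35), D(d5,33), B(d8,13)
G→slot 5; C→slot 6; E→slot 4; F→slot 8; I→slot 7; H→slot 3; A→slot 2; D→slot 1; B skipped.
Profit = 33 + 35 + 42 + 59 + 81 + 60 + 43 + 54 = 407

407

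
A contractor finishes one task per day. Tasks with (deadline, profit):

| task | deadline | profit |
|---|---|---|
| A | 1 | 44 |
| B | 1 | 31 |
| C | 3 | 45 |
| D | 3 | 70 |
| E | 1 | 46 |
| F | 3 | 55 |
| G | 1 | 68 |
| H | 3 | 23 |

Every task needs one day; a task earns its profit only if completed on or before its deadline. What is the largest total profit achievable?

Take jobs in profit order; each goes to the latest open slot no later than its deadline.
By profit: D(d3,70), G(d1,68), F(d3,55), E(d1,46), C(d3,45), A(d1,44), B(d1,31), H(d3,23)
D→slot 3; G→slot 1; F→slot 2; E skipped; C skipped; A skipped; B skipped; H skipped.
Profit = 68 + 55 + 70 = 193

193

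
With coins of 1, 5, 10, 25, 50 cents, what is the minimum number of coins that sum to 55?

2

Greedy: take as many of the largest coin as possible, then repeat with the remainder.
55 − 1×50→5 − 1×5→0
Total coins = 1 + 1 = 2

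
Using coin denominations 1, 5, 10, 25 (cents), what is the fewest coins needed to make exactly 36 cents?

3

Greedy: take as many of the largest coin as possible, then repeat with the remainder.
36 = 1×25 + 1×10 + 1×1
Total coins = 1 + 1 + 1 = 3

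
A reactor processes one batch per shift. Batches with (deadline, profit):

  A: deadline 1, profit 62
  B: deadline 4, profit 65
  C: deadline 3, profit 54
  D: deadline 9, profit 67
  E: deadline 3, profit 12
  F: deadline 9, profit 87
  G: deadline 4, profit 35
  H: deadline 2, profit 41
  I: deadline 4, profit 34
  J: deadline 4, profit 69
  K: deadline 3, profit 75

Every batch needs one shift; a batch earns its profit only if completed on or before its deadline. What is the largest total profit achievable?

425

Profit order: F=87 K=75 J=69 D=67 B=65 A=62 C=54 H=41 G=35 I=34 E=12
Assign: F→slot 9, K→slot 3, J→slot 4, D→slot 8, B→slot 2, A→slot 1, C skipped, H skipped, G skipped, I skipped, E skipped.
Slots: [1:A] [2:B] [3:K] [4:J] [8:D] [9:F]
Profit = 62 + 65 + 75 + 69 + 67 + 87 = 425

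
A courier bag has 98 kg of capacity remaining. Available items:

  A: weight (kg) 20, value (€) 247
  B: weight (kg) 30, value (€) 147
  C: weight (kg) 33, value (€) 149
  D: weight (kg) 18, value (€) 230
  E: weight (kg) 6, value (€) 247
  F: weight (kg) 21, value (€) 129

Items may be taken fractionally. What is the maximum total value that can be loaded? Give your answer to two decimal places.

Greedy by value/weight ratio, highest first.
Ratios (sorted): E 41.17, D 12.78, A 12.35, F 6.14, B 4.90, C 4.52
take E (6 @ 247); take D (18 @ 230); take A (20 @ 247); take F (21 @ 129); take B (30 @ 147); take 3/33 of C → 13.55. Capacity used 98/98.
Total value = 1013.55

1013.55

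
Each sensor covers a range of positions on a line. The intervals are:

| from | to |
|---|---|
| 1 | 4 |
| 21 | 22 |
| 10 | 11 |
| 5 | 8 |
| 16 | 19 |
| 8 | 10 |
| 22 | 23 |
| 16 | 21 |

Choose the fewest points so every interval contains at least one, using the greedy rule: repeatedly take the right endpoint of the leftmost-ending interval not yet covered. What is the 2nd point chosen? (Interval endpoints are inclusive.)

8

Process intervals by earliest right end; each time one isn't hit yet, stab at its right endpoint.
By right end: [1,4]  [5,8]  [8,10]  [10,11]  [16,19]  [16,21]  [21,22]  [22,23]
[1,4] uncovered → point at 4; [5,8] uncovered → point at 8; [10,11] uncovered → point at 11; [16,19] uncovered → point at 19; [21,22] uncovered → point at 22.
Points: 4, 8, 11, 19, 22 (5 total).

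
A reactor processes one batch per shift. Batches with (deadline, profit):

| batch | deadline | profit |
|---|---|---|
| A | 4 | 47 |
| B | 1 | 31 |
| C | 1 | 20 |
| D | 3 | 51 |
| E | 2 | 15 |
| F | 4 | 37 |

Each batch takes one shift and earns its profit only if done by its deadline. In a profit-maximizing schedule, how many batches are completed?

By profit: D(d3,51), A(d4,47), F(d4,37), B(d1,31), C(d1,20), E(d2,15)
D→slot 3; A→slot 4; F→slot 2; B→slot 1; C skipped; E skipped.
4 of 6 scheduled.

4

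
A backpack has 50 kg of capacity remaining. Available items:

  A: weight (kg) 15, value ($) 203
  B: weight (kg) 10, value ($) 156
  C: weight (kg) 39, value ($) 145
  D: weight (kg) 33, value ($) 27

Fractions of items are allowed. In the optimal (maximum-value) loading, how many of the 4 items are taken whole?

2

Ratios (sorted): B 15.60, A 13.53, C 3.72, D 0.82
take B (10 @ 156); take A (15 @ 203); take 25/39 of C → 92.95. Capacity used 50/50.
2 item(s) taken whole; one partial (take 25/39 of C).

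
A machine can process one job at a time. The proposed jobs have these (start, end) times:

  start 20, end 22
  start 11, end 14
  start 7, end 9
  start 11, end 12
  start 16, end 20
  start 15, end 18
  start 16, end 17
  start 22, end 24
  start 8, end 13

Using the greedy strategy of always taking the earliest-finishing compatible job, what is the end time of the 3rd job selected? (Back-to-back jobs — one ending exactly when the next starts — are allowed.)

Sort by end time and greedily take each interval whose start is ≥ the last chosen end.
By end time: (7,9), (11,12), (8,13), (11,14), (16,17), (15,18), (16,20), (20,22), (22,24).
Pick (7,9); next start ≥ 9 → (11,12); next start ≥ 12 → (16,17); next start ≥ 17 → (20,22); next start ≥ 22 → (22,24).
Selected: (7,9) (11,12) (16,17) (20,22) (22,24)

17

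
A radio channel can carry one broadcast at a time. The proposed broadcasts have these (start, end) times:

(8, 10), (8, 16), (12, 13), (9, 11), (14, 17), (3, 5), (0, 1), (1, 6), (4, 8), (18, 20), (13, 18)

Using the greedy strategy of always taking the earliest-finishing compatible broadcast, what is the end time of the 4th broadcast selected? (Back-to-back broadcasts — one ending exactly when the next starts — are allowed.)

13

Sorted by end: (0,1)  (3,5)  (1,6)  (4,8)  (8,10)  (9,11)  (12,13)  (8,16)  (14,17)  (13,18)  (18,20)
take (0,1); take (3,5); skip (1,6); skip (4,8); take (8,10); take (12,13); skip (8,16); take (14,17); take (18,20).
Selected: (0,1) (3,5) (8,10) (12,13) (14,17) (18,20)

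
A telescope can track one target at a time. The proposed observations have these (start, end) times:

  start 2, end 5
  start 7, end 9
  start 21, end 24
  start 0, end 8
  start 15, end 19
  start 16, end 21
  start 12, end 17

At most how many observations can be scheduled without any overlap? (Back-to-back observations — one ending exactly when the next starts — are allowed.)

4

By end time: (2,5), (0,8), (7,9), (12,17), (15,19), (16,21), (21,24).
Pick (2,5); next start ≥ 5 → (7,9); next start ≥ 9 → (12,17); next start ≥ 17 → (21,24).
Selected 4 observations.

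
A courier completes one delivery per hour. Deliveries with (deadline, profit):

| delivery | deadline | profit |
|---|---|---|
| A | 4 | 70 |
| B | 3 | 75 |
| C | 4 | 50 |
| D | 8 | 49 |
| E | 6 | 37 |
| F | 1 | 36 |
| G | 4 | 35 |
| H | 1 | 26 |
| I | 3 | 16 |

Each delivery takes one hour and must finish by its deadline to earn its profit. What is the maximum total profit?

317

Take jobs in profit order; each goes to the latest open slot no later than its deadline.
Profit order: B=75 A=70 C=50 D=49 E=37 F=36 G=35 H=26 I=16
Assign: B→slot 3, A→slot 4, C→slot 2, D→slot 8, E→slot 6, F→slot 1, G skipped, H skipped, I skipped.
Slots: [1:F] [2:C] [3:B] [4:A] [6:E] [8:D]
Profit = 36 + 50 + 75 + 70 + 37 + 49 = 317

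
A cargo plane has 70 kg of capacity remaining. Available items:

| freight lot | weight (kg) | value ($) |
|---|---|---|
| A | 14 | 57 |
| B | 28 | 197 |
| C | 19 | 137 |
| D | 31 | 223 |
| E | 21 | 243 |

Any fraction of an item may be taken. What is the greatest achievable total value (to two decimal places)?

Sort by value per unit weight and fill in that order.
Ratios (sorted): E 11.57, C 7.21, D 7.19, B 7.04, A 4.07
take E (21 @ 243); take C (19 @ 137); take 30/31 of D → 215.81. Capacity used 70/70.
Total value = 595.81

595.81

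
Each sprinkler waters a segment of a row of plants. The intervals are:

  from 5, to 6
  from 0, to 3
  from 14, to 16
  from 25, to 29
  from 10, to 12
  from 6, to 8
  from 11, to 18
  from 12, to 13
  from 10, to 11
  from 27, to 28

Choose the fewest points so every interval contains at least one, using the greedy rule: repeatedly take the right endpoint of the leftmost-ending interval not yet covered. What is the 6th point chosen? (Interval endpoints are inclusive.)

28

Sort by right endpoint; whenever an interval is uncovered, place a point at its right end.
Sorted: [0,3] [5,6] [6,8] [10,11] [10,12] [12,13] [14,16] [11,18] [27,28] [25,29]
{[0,3]} hit by 3; {[5,6],[6,8]} hit by 6; {[10,11],[10,12]} hit by 11; {[12,13]} hit by 13; {[14,16],[11,18]} hit by 16; {[27,28],[25,29]} hit by 28.
Points: 3, 6, 11, 13, 16, 28 (6 total).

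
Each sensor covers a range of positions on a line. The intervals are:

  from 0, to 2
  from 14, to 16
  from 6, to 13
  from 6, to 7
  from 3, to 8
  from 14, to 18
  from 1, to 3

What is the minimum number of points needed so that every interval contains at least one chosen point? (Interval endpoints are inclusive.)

Process intervals by earliest right end; each time one isn't hit yet, stab at its right endpoint.
Sorted: [0,2] [1,3] [6,7] [3,8] [6,13] [14,16] [14,18]
{[0,2],[1,3]} hit by 2; {[6,7],[3,8],[6,13]} hit by 7; {[14,16],[14,18]} hit by 16.
Points: 2, 7, 16 (3 total).

3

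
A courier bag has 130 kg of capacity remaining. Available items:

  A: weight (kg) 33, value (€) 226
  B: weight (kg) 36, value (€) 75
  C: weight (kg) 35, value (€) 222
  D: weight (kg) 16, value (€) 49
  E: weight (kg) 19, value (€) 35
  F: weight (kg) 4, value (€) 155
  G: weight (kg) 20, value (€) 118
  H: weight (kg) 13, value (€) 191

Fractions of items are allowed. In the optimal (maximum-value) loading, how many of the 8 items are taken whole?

6

Ratios (sorted): F 38.75, H 14.69, A 6.85, C 6.34, G 5.90, D 3.06, B 2.08, E 1.84
take F (4 @ 155); take H (13 @ 191); take A (33 @ 226); take C (35 @ 222); take G (20 @ 118); take D (16 @ 49); take 9/36 of B → 18.75. Capacity used 130/130.
6 item(s) taken whole; one partial (take 9/36 of B).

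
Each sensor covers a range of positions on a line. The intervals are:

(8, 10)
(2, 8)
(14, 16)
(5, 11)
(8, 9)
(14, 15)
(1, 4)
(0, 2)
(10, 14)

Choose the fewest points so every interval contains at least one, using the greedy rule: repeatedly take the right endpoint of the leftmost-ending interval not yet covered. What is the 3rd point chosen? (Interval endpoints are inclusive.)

Process intervals by earliest right end; each time one isn't hit yet, stab at its right endpoint.
By right end: [0,2]  [1,4]  [2,8]  [8,9]  [8,10]  [5,11]  [10,14]  [14,15]  [14,16]
[0,2] uncovered → point at 2; [8,9] uncovered → point at 9; [10,14] uncovered → point at 14.
Points: 2, 9, 14 (3 total).

14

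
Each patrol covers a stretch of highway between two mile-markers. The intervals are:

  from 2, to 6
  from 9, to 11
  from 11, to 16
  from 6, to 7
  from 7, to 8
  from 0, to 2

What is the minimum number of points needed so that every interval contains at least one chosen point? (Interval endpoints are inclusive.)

3

Sort by right endpoint; whenever an interval is uncovered, place a point at its right end.
Sorted: [0,2] [2,6] [6,7] [7,8] [9,11] [11,16]
{[0,2],[2,6]} hit by 2; {[6,7],[7,8]} hit by 7; {[9,11],[11,16]} hit by 11.
Points: 2, 7, 11 (3 total).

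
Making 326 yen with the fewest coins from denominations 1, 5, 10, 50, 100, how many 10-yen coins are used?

2

Use the largest denomination that fits, subtract, and repeat.
326 − 3×100→26 − 2×10→6 − 1×5→1 − 1×1→0
Count of 10: 2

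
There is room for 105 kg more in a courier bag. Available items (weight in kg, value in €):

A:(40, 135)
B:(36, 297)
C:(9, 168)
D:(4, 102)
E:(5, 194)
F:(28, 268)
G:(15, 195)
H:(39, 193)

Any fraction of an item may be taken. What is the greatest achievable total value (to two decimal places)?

1263.59

Sort by value per unit weight and fill in that order.
Order: E (194/5=38.80) > D (102/4=25.50) > C (168/9=18.67) > G (195/15=13.00) > F (268/28=9.57) > B (297/36=8.25) > H (193/39=4.95) > A (135/40=3.38)
Fill: take E (5 @ 194) → take D (4 @ 102) → take C (9 @ 168) → take G (15 @ 195) → take F (28 @ 268) → take B (36 @ 297) → take 8/39 of H → 39.59; 105/105 used.
Total value = 1263.59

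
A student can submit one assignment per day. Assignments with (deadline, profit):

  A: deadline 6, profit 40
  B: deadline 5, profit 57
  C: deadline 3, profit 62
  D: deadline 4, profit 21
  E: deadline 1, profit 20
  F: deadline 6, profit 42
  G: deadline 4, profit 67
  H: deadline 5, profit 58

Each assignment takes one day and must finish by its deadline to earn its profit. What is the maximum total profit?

Take jobs in profit order; each goes to the latest open slot no later than its deadline.
Profit order: G=67 C=62 H=58 B=57 F=42 A=40 D=21 E=20
Assign: G→slot 4, C→slot 3, H→slot 5, B→slot 2, F→slot 6, A→slot 1, D skipped, E skipped.
Slots: [1:A] [2:B] [3:C] [4:G] [5:H] [6:F]
Profit = 40 + 57 + 62 + 67 + 58 + 42 = 326

326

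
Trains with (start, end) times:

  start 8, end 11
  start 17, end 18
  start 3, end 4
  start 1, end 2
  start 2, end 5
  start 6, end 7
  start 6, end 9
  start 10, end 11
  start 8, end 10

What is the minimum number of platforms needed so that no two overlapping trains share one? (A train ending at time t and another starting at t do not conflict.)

The answer is the maximum number of intervals overlapping at any instant.
Events (time:±→running): 1:+→1 2:-→0 2:+→1 3:+→2 4:-→1 5:-→0 6:+→1 6:+→2 7:-→1 8:+→2 8:+→3 … peak 3.

3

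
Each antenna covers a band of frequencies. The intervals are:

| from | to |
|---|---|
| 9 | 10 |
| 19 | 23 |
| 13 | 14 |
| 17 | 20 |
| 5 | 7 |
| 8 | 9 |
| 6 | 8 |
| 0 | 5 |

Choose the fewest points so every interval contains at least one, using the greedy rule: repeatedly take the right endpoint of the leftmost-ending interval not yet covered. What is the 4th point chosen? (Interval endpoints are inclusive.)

Sort by right endpoint; whenever an interval is uncovered, place a point at its right end.
By right end: [0,5]  [5,7]  [6,8]  [8,9]  [9,10]  [13,14]  [17,20]  [19,23]
[0,5] uncovered → point at 5; [6,8] uncovered → point at 8; [9,10] uncovered → point at 10; [13,14] uncovered → point at 14; [17,20] uncovered → point at 20.
Points: 5, 8, 10, 14, 20 (5 total).

14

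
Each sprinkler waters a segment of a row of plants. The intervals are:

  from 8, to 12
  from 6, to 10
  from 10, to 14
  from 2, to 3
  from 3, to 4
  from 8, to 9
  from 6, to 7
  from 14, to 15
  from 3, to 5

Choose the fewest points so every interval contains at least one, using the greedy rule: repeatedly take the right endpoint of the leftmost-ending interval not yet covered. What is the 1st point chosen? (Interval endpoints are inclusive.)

Sort by right endpoint; whenever an interval is uncovered, place a point at its right end.
By right end: [2,3]  [3,4]  [3,5]  [6,7]  [8,9]  [6,10]  [8,12]  [10,14]  [14,15]
[2,3] uncovered → point at 3; [6,7] uncovered → point at 7; [8,9] uncovered → point at 9; [10,14] uncovered → point at 14.
Points: 3, 7, 9, 14 (4 total).

3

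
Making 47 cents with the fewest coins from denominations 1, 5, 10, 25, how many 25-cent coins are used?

1

47 − 1×25→22 − 2×10→2 − 2×1→0
Count of 25: 1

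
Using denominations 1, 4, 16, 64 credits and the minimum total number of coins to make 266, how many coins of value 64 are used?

4

Greedy: take as many of the largest coin as possible, then repeat with the remainder.
266 = 4×64 + 2×4 + 2×1
Count of 64: 4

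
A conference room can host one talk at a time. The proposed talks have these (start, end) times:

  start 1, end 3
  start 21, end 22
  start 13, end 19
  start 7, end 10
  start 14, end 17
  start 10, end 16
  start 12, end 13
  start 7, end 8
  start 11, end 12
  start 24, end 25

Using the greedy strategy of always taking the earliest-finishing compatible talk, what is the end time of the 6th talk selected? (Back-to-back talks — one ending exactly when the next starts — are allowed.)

22

Sorted by end: (1,3)  (7,8)  (7,10)  (11,12)  (12,13)  (10,16)  (14,17)  (13,19)  (21,22)  (24,25)
take (1,3); take (7,8); skip (7,10); take (11,12); take (12,13); take (14,17); take (21,22); take (24,25).
Selected: (1,3) (7,8) (11,12) (12,13) (14,17) (21,22) (24,25)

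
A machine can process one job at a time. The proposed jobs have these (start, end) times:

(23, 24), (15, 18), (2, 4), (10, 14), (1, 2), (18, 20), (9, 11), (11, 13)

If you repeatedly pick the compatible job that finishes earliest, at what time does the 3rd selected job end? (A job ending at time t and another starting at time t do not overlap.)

11

Order by finish time; keep every interval that doesn't clash with the previous kept one.
Sorted by end: (1,2)  (2,4)  (9,11)  (11,13)  (10,14)  (15,18)  (18,20)  (23,24)
take (1,2); take (2,4); take (9,11); take (11,13); skip (10,14); take (15,18); take (18,20); take (23,24).
Selected: (1,2) (2,4) (9,11) (11,13) (15,18) (18,20) (23,24)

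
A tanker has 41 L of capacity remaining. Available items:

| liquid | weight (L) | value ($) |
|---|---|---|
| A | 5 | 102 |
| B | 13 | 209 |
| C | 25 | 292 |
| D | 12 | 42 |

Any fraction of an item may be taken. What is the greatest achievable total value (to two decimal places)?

Sort by value per unit weight and fill in that order.
Order: A (102/5=20.40) > B (209/13=16.08) > C (292/25=11.68) > D (42/12=3.50)
Fill: take A (5 @ 102) → take B (13 @ 209) → take 23/25 of C → 268.64; 41/41 used.
Total value = 579.64

579.64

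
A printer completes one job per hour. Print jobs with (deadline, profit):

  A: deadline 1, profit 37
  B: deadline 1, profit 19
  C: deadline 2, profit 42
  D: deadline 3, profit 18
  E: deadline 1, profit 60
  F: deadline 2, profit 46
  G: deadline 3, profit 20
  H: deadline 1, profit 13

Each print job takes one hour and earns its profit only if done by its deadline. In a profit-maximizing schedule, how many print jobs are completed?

3

Sort by profit descending; place each in the latest free slot ≤ its deadline.
Profit order: E=60 F=46 C=42 A=37 G=20 B=19 D=18 H=13
Assign: E→slot 1, F→slot 2, C skipped, A skipped, G→slot 3, B skipped, D skipped, H skipped.
Slots: [1:E] [2:F] [3:G]
3 of 8 scheduled.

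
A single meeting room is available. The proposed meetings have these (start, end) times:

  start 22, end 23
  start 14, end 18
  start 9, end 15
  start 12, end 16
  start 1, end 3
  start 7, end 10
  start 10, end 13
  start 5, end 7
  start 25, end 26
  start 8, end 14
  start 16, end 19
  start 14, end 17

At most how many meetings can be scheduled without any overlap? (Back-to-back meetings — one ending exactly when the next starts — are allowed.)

7

Sorted by end: (1,3)  (5,7)  (7,10)  (10,13)  (8,14)  (9,15)  (12,16)  (14,17)  (14,18)  (16,19)  (22,23)  (25,26)
take (1,3); take (5,7); take (7,10); take (10,13); take (14,17); take (22,23); take (25,26).
Selected 7 meetings.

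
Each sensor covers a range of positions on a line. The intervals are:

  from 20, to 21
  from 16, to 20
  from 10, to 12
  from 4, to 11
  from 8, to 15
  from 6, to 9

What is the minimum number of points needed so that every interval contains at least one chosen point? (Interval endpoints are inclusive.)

Sorted: [6,9] [4,11] [10,12] [8,15] [16,20] [20,21]
{[6,9],[4,11]} hit by 9; {[10,12],[8,15]} hit by 12; {[16,20],[20,21]} hit by 20.
Points: 9, 12, 20 (3 total).

3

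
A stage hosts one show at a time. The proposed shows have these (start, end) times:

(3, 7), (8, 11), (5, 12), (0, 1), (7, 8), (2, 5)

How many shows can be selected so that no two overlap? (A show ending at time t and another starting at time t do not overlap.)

Sorted by end: (0,1)  (2,5)  (3,7)  (7,8)  (8,11)  (5,12)
take (0,1); take (2,5); take (7,8); take (8,11).
Selected 4 shows.

4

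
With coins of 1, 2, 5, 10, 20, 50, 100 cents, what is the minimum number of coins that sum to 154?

4

Use the largest denomination that fits, subtract, and repeat.
154 = 1×100 + 1×50 + 2×2
Total coins = 1 + 1 + 2 = 4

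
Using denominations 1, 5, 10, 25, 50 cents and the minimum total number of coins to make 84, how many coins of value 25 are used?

1

Greedy: take as many of the largest coin as possible, then repeat with the remainder.
84 − 1×50→34 − 1×25→9 − 1×5→4 − 4×1→0
Count of 25: 1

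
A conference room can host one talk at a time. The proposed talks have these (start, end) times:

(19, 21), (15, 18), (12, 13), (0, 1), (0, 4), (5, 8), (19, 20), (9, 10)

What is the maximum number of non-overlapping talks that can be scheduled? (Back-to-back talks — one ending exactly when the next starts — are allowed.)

6

By end time: (0,1), (0,4), (5,8), (9,10), (12,13), (15,18), (19,20), (19,21).
Pick (0,1); next start ≥ 1 → (5,8); next start ≥ 8 → (9,10); next start ≥ 10 → (12,13); next start ≥ 13 → (15,18); next start ≥ 18 → (19,20).
Selected 6 talks.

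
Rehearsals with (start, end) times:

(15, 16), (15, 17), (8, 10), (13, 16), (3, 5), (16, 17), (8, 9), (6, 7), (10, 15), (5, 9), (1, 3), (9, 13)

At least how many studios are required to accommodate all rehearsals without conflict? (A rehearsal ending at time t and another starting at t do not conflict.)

starts: [1, 3, 5, 6, 8, 8, 9, 10, 13, 15, 15, 16]
ends:   [3, 5, 7, 9, 9, 10, 13, 15, 16, 16, 17, 17]
s1→1 e3→0 s3→1 e5→0 s5→1 s6→2 e7→1 s8→2 s8→3  — peak 3.

3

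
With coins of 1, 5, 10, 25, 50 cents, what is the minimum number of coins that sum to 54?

Use the largest denomination that fits, subtract, and repeat.
54 = 1×50 + 4×1
Total coins = 1 + 4 = 5

5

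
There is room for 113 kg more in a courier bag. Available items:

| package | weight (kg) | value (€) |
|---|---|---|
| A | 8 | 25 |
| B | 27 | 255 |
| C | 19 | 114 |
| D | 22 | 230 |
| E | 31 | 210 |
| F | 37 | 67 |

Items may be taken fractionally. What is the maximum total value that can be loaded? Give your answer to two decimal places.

844.86

Greedy by value/weight ratio, highest first.
Order: D (230/22=10.45) > B (255/27=9.44) > E (210/31=6.77) > C (114/19=6.00) > A (25/8=3.12) > F (67/37=1.81)
Fill: take D (22 @ 230) → take B (27 @ 255) → take E (31 @ 210) → take C (19 @ 114) → take A (8 @ 25) → take 6/37 of F → 10.86; 113/113 used.
Total value = 844.86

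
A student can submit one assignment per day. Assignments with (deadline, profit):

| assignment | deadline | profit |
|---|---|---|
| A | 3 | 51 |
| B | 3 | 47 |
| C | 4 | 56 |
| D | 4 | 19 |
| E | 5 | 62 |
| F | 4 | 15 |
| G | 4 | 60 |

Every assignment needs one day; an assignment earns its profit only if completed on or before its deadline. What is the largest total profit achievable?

Take jobs in profit order; each goes to the latest open slot no later than its deadline.
By profit: E(d5,62), G(d4,60), C(d4,56), A(d3,51), B(d3,47), D(d4,19), F(d4,15)
E→slot 5; G→slot 4; C→slot 3; A→slot 2; B→slot 1; D skipped; F skipped.
Profit = 47 + 51 + 56 + 60 + 62 = 276

276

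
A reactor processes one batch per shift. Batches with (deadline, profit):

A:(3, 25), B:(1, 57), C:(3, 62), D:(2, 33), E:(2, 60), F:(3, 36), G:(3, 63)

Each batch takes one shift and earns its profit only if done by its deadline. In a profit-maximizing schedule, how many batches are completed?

Take jobs in profit order; each goes to the latest open slot no later than its deadline.
By profit: G(d3,63), C(d3,62), E(d2,60), B(d1,57), F(d3,36), D(d2,33), A(d3,25)
G→slot 3; C→slot 2; E→slot 1; B skipped; F skipped; D skipped; A skipped.
3 of 7 scheduled.

3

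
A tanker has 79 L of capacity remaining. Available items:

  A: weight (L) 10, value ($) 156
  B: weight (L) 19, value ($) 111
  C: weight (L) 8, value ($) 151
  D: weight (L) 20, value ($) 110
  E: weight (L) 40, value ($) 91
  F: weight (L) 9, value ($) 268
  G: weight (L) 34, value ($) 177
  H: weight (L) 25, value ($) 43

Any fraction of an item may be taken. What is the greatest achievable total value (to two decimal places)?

Sort by value per unit weight and fill in that order.
Order: F (268/9=29.78) > C (151/8=18.88) > A (156/10=15.60) > B (111/19=5.84) > D (110/20=5.50) > G (177/34=5.21) > E (91/40=2.27) > H (43/25=1.72)
Fill: take F (9 @ 268) → take C (8 @ 151) → take A (10 @ 156) → take B (19 @ 111) → take D (20 @ 110) → take 13/34 of G → 67.68; 79/79 used.
Total value = 863.68

863.68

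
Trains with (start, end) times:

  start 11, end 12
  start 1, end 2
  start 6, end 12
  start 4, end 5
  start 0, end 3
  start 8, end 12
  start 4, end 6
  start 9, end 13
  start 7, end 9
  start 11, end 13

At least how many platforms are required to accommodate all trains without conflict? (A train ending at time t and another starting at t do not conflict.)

5

Count concurrent intervals with a sweep; the peak is the room count.
Events (time:±→running): 0:+→1 1:+→2 2:-→1 3:-→0 4:+→1 4:+→2 5:-→1 6:-→0 6:+→1 7:+→2 8:+→3 9:-→2 9:+→3 11:+→4 11:+→5 … peak 5.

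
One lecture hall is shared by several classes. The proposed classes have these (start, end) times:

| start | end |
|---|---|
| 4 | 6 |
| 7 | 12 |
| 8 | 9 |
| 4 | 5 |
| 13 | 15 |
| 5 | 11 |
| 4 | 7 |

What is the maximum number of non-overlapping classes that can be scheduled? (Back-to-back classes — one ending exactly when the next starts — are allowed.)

3

Sort by end time and greedily take each interval whose start is ≥ the last chosen end.
By end time: (4,5), (4,6), (4,7), (8,9), (5,11), (7,12), (13,15).
Pick (4,5); next start ≥ 5 → (8,9); next start ≥ 9 → (13,15).
Selected 3 classes.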